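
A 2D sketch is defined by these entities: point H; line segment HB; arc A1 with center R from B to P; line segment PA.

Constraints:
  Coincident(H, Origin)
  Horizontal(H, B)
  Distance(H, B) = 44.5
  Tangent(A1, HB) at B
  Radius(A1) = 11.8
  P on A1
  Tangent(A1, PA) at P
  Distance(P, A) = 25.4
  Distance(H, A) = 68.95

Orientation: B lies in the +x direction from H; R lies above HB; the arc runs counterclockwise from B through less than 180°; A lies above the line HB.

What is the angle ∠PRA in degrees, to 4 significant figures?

65.08°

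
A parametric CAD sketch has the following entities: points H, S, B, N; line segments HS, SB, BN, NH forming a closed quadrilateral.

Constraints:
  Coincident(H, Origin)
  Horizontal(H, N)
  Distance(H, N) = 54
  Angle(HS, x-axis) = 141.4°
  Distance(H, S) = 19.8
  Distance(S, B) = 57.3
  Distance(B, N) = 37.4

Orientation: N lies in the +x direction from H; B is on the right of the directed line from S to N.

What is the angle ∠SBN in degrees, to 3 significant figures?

94.0°

Checks: |SB| = 57.30 ✓; |BN| = 37.40 ✓.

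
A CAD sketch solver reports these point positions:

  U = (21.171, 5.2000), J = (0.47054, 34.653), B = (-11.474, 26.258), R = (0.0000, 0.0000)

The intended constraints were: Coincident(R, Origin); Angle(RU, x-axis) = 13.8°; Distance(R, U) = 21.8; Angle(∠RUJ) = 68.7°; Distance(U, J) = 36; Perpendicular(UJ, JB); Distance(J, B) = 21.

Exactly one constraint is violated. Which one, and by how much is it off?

Distance(J, B) = 21 — off by 6.40.

R = (0.00, 0.00) ✓; RU at 13.80° ✓; |RU| = 21.80 ✓; ∠RUJ = 68.70° ✓; |UJ| = 36.00 ✓; ∠(UJ, JB) = 90.00° ✓; |JB| = 14.60 ✗.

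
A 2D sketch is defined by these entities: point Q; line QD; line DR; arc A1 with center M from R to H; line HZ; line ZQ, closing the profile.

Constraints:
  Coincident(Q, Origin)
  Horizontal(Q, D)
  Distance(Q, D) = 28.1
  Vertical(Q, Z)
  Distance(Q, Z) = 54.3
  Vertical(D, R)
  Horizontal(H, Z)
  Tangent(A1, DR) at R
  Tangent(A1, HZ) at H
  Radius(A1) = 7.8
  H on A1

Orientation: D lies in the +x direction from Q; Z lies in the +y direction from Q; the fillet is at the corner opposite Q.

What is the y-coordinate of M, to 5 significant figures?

46.500

Q is at the origin; Q and D share the same y with |QD| = 28.1 and D on the +x side, so D = (28.100, 0.0000). QZ is vertical with |QZ| = 54.3 and Z on the +y side, so Z = (0.0000, 54.300). The virtual corner opposite Q is at (28.100, 54.300). The tangent condition forces MR to be normal to DR and tangency of A1 to HZ means the radius MH is perpendicular to HZ, with radius 7.8, so the center M sits 7.8 in from both sides at M = (20.300, 46.500). So M.y = 46.500.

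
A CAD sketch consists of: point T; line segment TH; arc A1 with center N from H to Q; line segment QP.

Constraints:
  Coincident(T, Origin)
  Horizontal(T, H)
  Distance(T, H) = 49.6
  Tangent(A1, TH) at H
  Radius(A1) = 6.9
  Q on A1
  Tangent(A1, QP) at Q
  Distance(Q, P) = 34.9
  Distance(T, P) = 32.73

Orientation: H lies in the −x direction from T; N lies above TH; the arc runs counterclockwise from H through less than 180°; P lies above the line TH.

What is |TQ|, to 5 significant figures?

44.853

Checks: |NQ| = 6.900 ✓; ∠(NQ, QP) = 90.00° ✓; |QP| = 34.90 ✓; |TP| = 32.73 ✓.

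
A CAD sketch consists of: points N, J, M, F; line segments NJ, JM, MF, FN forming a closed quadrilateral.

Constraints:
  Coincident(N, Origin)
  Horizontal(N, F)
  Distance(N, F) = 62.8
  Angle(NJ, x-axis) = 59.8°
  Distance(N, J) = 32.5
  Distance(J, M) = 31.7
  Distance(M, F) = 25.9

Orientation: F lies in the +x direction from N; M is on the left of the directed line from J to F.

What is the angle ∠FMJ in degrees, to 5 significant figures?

140.72°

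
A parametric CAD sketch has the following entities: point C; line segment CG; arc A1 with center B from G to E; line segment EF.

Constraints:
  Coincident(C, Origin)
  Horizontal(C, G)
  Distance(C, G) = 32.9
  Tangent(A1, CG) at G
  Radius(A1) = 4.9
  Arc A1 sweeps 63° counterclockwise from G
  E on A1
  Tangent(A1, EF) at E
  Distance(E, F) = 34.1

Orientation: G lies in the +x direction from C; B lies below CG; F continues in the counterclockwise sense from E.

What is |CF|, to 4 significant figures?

35.54

C is at the origin; C and G share the same y with |CG| = 32.9 and G on the +x side, so G = (32.90, 0.000). Tangency of A1 to CG means the radius BG is perpendicular to CG, so B = G + (0, -4.9) = (32.90, -4.900). On A1, G sits at bearing 90° from B; a 63° counterclockwise sweep puts E at bearing 153°, so E = B + 4.9·(cos 153°, sin 153°) = (28.53, -2.675). Tangency of A1 to EF means the radius BE is perpendicular to EF, so EF runs along (−sin 153°, cos 153°); with |EF| = 34.1, F = (13.05, -33.06). Then |CF| = |F − C| = 35.54.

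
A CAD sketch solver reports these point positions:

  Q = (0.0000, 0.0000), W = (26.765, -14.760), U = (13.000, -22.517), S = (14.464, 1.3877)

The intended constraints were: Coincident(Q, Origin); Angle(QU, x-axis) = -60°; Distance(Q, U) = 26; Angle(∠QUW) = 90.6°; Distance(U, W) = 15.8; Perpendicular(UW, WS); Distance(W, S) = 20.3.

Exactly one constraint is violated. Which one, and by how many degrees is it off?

Perpendicular(UW, WS) — off by 7.90°.

Q = (0.00, 0.00) ✓; QU at -60.00° ✓; |QU| = 26.00 ✓; ∠QUW = 90.60° ✓; |UW| = 15.80 ✓; ∠(UW, WS) = 97.90° ✗; |WS| = 20.30 ✓.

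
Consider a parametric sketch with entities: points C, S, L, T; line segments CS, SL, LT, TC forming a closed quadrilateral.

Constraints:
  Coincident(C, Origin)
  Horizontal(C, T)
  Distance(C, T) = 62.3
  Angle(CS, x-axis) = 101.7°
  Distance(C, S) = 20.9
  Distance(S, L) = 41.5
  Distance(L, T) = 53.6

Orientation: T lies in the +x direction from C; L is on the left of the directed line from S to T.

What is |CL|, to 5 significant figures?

52.851

C is at the origin; C and T share the same y with |CT| = 62.3 and T in +x, so T = (62.3, 0). CS runs at 101.7° with |CS| = 20.9, so S = (-4.2383, 20.466). L is determined by |SL| = 41.5 and |LT| = 53.6 together: it lies at the intersection of circle(S, 41.5) and circle(T, 53.6). With |ST| = 69.615, the foot of the radical line on ST is 26.542 from S and the perpendicular offset is √(41.5² − 26.542²) = 31.902. Taking the left-of-ST solution: L = (30.510, 43.155).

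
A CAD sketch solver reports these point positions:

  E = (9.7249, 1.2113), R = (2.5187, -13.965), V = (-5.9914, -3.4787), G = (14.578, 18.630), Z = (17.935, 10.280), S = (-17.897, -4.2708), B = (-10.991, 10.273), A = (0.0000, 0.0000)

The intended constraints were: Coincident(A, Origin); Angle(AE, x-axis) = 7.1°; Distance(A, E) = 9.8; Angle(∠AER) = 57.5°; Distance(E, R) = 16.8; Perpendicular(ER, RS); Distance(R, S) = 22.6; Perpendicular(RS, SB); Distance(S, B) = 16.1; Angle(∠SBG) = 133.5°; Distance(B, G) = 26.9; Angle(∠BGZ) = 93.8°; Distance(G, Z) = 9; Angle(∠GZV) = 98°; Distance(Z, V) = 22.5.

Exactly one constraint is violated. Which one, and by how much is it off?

Distance(Z, V) = 22.5 — off by 5.10.

A = (0.00, 0.00) ✓; AE at 7.100° ✓; |AE| = 9.800 ✓; ∠AER = 57.50° ✓; |ER| = 16.80 ✓; ∠(ER, RS) = 90.00° ✓; |RS| = 22.60 ✓; ∠(RS, SB) = 90.00° ✓; |SB| = 16.10 ✓; ∠SBG = 133.5° ✓; |BG| = 26.90 ✓; ∠BGZ = 93.80° ✓; |GZ| = 9.000 ✓; ∠GZV = 98.00° ✓; |ZV| = 27.60 ✗.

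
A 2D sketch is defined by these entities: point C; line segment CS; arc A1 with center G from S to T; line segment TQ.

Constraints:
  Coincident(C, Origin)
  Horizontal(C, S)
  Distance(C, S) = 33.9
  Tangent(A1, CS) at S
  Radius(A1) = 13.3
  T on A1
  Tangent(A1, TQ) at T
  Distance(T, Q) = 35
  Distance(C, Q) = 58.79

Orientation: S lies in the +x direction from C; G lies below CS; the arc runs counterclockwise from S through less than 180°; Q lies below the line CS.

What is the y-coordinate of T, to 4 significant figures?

-16.71

C is at the origin; C and S share the same y with |CS| = 33.9 and S on the +x side, so S = (33.90, 0.000). The tangent condition forces GS to be normal to CS, so G = S + (0, -13.3) = (33.90, -13.30). Since GT ⟂ TQ (tangency), |GQ| = √(13.3² + 35.0²) = 37.44 regardless of where T sits on A1. So Q lies on both circle(C, 58.79) and circle(G, 37.44); the below-CS intersection is Q = (30.03, -50.54). T is the foot of the tangent from Q: T = (21.05, -16.71).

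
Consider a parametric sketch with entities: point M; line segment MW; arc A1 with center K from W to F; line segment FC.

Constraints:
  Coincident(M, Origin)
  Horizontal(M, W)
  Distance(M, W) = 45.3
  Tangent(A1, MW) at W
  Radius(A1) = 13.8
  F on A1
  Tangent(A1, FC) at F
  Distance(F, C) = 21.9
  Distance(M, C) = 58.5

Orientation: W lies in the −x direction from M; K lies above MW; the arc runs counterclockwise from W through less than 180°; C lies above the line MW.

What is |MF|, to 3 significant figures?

38.7

Checks: M = (0.00, 0.00) ✓; |KF| = 13.80 ✓; ∠(KF, FC) = 90.00° ✓; |FC| = 21.90 ✓; |MC| = 58.50 ✓.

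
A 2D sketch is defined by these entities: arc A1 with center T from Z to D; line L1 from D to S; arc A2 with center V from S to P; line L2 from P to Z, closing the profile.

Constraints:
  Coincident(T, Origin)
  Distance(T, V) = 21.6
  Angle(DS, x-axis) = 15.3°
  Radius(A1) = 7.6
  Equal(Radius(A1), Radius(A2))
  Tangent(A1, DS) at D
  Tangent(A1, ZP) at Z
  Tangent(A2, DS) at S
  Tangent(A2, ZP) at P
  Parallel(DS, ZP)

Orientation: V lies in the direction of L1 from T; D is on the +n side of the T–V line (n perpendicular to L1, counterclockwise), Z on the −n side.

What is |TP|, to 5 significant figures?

22.898

The slot axis is L1's direction at 15.3°, so u = (cos 15.3°, sin 15.3°) = (0.96456, 0.26387) and n = (−sin 15.3°, cos 15.3°) = (-0.26387, 0.96456). T is at the origin and V lies 21.6 along u from T, so V = 21.6·u = (20.834, 5.6997). Tangency of A1 to both parallel lines with radius 7.6 puts D and Z at T ± 7.6·n: D = (-2.0054, 7.3306), Z = (2.0054, -7.3306). Equal radii place S and P the same way about V: S = V + 7.6·n = (18.829, 13.030), P = V − 7.6·n = (22.840, -1.6310). Then |TP| = |P − T| = 22.898.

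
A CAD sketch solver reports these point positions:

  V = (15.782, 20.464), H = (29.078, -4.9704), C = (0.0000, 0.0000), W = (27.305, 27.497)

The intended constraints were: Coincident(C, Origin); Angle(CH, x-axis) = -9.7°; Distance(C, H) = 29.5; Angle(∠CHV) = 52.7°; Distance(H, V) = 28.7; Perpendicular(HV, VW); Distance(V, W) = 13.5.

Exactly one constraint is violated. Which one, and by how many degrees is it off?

Perpendicular(HV, VW) — off by 3.80°.

C = (0.00, 0.00) ✓; CH at -9.700° ✓; |CH| = 29.50 ✓; ∠CHV = 52.70° ✓; |HV| = 28.70 ✓; ∠(HV, VW) = 86.20° ✗; |VW| = 13.50 ✓.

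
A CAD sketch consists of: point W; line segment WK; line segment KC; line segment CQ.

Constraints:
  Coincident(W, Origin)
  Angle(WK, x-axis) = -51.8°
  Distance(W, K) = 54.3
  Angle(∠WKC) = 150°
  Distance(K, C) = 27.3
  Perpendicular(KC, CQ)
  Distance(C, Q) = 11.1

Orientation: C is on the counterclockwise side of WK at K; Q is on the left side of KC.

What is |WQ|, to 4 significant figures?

76.04

W is at the origin; WK runs at -51.8° with length 54.3, so K = 54.3·(cos -51.8°, sin -51.8°) = (33.58, -42.67). ∠WKC = 150.0°, so KC runs at -51.8° + (180° − 150.0°) = -21.80° from the x-axis; with |KC| = 27.3, C = K + 27.3·(cos -21.80°, sin -21.80°) = (58.93, -52.81). KC ⟂ CQ; with |CQ| = 11.1 on the left of KC, Q = C + 11.1·(0.3714, 0.9285) = (63.05, -42.50). Then |WQ| = |Q − W| = 76.04.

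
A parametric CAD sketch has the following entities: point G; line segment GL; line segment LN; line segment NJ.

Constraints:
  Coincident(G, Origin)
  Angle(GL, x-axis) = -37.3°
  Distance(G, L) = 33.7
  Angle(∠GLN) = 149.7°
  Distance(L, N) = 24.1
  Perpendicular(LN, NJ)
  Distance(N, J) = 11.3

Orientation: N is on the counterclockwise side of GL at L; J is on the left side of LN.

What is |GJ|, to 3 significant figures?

53.5

G is at the origin; GL runs at -37.3° with length 33.7, so L = 33.7·(cos -37.3°, sin -37.3°) = (26.8, -20.4). ∠GLN = 149.7°, so LN runs at -37.3° + (180° − 149.7°) = -7.00° from the x-axis; with |LN| = 24.1, N = L + 24.1·(cos -7.00°, sin -7.00°) = (50.7, -23.4). The perpendicularity gives NJ at right angles to LN; with |NJ| = 11.3 on the left of LN, J = N + 11.3·(0.122, 0.993) = (52.1, -12.1). Then |GJ| = |J − G| = 53.5.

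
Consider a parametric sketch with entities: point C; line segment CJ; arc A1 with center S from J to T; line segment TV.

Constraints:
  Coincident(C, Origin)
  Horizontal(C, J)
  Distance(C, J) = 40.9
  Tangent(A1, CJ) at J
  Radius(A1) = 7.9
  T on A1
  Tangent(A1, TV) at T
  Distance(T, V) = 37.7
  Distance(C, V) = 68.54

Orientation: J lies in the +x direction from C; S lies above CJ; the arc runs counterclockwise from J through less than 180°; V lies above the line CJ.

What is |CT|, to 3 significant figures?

49.3

C is at the origin; C and J share the same y with |CJ| = 40.9 and J on the +x side, so J = (40.9, 0.00). Tangency of A1 to CJ means the radius SJ is perpendicular to CJ, so S = J + (0, 7.9) = (40.9, 7.90). Since ST ⟂ TV (tangency), |SV| = √(7.9² + 37.7²) = 38.5 regardless of where T sits on A1. So V lies on both circle(C, 68.54) and circle(S, 38.5); the above-CJ intersection is V = (51.8, 44.8). T is the foot of the tangent from V: T = (48.8, 7.26).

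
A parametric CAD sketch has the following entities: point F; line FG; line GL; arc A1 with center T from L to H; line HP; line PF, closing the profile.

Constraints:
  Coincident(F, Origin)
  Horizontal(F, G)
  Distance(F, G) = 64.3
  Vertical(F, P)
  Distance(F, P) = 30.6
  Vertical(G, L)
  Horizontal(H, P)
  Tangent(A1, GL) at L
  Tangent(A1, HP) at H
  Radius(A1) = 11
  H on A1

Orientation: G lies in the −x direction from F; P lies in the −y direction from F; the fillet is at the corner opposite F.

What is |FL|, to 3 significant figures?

67.2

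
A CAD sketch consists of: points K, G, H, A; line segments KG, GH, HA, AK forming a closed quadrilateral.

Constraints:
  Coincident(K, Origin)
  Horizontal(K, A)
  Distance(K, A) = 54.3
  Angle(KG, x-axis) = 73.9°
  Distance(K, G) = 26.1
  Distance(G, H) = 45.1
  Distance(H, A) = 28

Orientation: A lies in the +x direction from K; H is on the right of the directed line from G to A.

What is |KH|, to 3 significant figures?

33.0

Checks: K.y = 0.00, A.y = 0.00 ✓; |GH| = 45.10 ✓; |HA| = 28.00 ✓.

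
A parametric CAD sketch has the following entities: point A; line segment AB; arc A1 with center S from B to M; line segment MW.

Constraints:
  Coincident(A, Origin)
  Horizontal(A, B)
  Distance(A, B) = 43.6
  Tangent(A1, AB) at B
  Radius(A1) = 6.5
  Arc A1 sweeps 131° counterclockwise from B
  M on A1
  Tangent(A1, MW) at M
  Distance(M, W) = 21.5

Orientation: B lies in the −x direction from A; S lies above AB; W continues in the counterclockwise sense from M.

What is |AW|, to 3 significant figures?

59.3

A is at the origin; A and B share the same y with |AB| = 43.6 and B on the −x side, so B = (-43.6, 0.00). Since A1 is tangent to AB there, SB ⟂ AB, so S = B + (0, 6.5) = (-43.6, 6.50). On A1, B sits at bearing -90° from S; a 131° counterclockwise sweep puts M at bearing 41°, so M = S + 6.5·(cos 41°, sin 41°) = (-38.7, 10.8). The tangent condition forces SM to be normal to MW, so MW runs along (−sin 41°, cos 41°); with |MW| = 21.5, W = (-52.8, 27.0). Then |AW| = |W − A| = 59.3.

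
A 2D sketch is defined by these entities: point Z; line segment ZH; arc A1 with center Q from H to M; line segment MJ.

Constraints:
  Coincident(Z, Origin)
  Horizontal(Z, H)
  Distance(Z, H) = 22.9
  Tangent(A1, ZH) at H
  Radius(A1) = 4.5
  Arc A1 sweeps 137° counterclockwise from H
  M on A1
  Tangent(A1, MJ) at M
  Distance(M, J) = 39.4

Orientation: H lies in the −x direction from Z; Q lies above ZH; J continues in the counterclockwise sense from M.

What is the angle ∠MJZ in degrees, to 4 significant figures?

7.529°

Z is at the origin; Z and H share the same y with |ZH| = 22.9 and H on the −x side, so H = (-22.90, 0.000). The tangent condition forces QH to be normal to ZH, so Q = H + (0, 4.5) = (-22.90, 4.500). On A1, H sits at bearing -90° from Q; a 137° counterclockwise sweep puts M at bearing 47°, so M = Q + 4.5·(cos 47°, sin 47°) = (-19.83, 7.791). Tangency of A1 to MJ means the radius QM is perpendicular to MJ, so MJ runs along (−sin 47°, cos 47°); with |MJ| = 39.4, J = (-48.65, 34.66). Then cos ∠MJZ = JM·JZ / (|JM||JZ|), giving 7.529°.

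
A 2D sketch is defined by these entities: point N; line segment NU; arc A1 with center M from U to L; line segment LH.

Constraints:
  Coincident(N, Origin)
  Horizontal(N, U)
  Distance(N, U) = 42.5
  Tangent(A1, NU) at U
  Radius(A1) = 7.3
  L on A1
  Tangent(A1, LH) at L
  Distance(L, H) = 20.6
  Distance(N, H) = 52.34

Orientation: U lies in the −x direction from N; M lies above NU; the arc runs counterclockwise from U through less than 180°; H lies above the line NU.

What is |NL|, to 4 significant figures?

37.12

N is at the origin; NU is horizontal with |NU| = 42.5 and U on the −x side, so U = (-42.50, 0.000). Since A1 is tangent to NU there, MU ⟂ NU, so M = U + (0, 7.3) = (-42.50, 7.300). Since ML ⟂ LH (tangency), |MH| = √(7.3² + 20.6²) = 21.86 regardless of where L sits on A1. So H lies on both circle(N, 52.34) and circle(M, 21.86); the above-NU intersection is H = (-43.48, 29.13). L is the foot of the tangent from H: L = (-35.74, 10.05).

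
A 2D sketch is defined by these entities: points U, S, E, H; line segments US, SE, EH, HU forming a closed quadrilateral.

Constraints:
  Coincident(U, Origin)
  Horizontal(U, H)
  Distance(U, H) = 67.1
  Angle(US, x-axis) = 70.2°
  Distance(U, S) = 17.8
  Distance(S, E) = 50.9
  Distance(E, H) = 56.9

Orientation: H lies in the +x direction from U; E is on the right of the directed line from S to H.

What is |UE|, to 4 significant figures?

37.95

Checks: |SE| = 50.90 ✓; |EH| = 56.90 ✓.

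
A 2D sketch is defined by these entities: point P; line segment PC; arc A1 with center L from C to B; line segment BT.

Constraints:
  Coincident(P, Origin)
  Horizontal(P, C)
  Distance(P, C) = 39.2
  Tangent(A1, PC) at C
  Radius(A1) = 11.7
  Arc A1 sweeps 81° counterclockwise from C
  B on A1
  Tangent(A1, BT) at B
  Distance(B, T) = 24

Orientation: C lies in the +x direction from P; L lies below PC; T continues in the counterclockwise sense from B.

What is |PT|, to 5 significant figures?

41.206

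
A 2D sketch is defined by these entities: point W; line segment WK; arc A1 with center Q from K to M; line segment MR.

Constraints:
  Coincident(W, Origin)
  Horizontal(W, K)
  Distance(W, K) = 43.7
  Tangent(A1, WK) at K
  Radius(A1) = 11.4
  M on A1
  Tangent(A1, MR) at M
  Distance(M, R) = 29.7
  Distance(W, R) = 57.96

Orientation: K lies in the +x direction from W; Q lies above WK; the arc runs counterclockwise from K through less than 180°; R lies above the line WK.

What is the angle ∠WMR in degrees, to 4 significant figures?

78.13°

Checks: |QK| = 11.40 ✓; |QM| = 11.40 ✓; ∠(QM, MR) = 90.00° ✓; |MR| = 29.70 ✓; |WR| = 57.96 ✓.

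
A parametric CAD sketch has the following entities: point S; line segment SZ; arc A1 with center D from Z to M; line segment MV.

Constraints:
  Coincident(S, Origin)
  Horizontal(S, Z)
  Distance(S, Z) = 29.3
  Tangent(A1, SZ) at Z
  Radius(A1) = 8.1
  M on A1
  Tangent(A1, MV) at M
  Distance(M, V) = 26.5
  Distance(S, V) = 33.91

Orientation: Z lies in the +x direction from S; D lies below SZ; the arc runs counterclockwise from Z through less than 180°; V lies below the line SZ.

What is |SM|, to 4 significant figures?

22.30

S is at the origin; SZ is horizontal with |SZ| = 29.3 and Z on the +x side, so Z = (29.30, 0.000). Tangency of A1 to SZ means the radius DZ is perpendicular to SZ, so D = Z + (0, -8.1) = (29.30, -8.100). Since DM ⟂ MV (tangency), |DV| = √(8.1² + 26.5²) = 27.71 regardless of where M sits on A1. So V lies on both circle(S, 33.91) and circle(D, 27.71); the below-SZ intersection is V = (13.72, -31.01). M is the foot of the tangent from V: M = (21.56, -5.701).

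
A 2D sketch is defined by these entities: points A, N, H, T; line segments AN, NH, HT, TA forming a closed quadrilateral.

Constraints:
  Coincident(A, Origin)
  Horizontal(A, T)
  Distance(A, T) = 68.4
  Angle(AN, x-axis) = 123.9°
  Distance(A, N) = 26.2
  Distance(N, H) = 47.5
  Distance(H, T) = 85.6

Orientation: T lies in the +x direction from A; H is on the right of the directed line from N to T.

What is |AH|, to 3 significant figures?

28.9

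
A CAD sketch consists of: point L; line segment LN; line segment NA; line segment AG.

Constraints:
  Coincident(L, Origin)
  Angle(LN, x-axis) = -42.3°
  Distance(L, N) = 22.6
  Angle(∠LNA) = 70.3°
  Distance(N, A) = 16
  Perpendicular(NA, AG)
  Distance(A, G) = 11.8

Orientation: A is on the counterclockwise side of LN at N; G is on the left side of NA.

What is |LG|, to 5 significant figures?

12.652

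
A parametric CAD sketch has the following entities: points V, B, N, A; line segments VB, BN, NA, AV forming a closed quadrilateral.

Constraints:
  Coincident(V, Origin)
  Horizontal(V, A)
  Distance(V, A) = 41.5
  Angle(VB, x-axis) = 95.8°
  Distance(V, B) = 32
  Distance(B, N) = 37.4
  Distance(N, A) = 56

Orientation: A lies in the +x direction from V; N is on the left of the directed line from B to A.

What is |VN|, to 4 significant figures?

60.35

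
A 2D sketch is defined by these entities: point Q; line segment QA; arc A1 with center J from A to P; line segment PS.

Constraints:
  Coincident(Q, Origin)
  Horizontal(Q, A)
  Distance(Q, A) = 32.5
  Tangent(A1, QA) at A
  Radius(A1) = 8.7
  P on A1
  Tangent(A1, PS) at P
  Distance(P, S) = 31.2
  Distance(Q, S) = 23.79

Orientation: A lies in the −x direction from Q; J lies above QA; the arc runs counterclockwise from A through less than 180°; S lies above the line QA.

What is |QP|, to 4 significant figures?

26.69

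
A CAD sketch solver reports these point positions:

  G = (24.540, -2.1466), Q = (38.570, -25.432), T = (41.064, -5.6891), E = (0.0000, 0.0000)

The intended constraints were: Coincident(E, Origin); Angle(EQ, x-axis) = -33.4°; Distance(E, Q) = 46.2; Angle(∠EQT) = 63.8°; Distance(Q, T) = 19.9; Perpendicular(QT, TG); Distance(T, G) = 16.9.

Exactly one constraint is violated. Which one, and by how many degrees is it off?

Perpendicular(QT, TG) — off by 4.90°.

E = (0.00, 0.00) ✓; EQ at -33.40° ✓; |EQ| = 46.20 ✓; ∠EQT = 63.80° ✓; |QT| = 19.90 ✓; ∠(QT, TG) = 85.10° ✗; |TG| = 16.90 ✓.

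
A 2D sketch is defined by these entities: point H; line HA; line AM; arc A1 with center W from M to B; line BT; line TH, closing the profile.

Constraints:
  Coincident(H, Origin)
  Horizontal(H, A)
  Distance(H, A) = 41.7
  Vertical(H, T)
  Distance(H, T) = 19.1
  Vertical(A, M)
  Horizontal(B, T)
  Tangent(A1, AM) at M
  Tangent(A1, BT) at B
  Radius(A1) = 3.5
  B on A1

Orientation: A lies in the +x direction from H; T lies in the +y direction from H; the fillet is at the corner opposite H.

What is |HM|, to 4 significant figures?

44.52

H is at the origin; HA is horizontal with |HA| = 41.7 and A on the +x side, so A = (41.70, 0.000). H and T share the same x with |HT| = 19.1 and T on the +y side, so T = (0.000, 19.10). The virtual corner opposite H is at (41.70, 19.10). Since A1 is tangent to AM there, WM ⟂ AM and the tangent condition forces WB to be normal to BT, with radius 3.5, so the center W sits 3.5 in from both sides at W = (38.20, 15.60). That places the tangent points at M = (41.70, 15.60) on AM and B = (38.20, 19.10) on BT. Then |HM| = |M − H| = 44.52.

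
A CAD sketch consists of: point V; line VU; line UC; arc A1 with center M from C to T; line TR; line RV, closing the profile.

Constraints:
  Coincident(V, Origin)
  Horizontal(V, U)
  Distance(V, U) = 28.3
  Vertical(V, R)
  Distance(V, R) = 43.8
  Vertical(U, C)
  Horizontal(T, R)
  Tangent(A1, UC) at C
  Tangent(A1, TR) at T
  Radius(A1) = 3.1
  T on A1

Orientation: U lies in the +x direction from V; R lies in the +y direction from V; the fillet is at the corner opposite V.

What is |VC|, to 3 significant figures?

49.6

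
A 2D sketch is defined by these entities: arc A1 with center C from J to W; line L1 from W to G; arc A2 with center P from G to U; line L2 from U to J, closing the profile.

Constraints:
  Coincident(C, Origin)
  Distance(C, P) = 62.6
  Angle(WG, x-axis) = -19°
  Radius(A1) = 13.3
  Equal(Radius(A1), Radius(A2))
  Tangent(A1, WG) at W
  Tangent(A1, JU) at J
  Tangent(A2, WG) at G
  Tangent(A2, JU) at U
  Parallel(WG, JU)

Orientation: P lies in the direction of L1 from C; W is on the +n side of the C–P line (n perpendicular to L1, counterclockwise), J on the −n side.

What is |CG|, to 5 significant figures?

63.997

The slot axis is L1's direction at -19.0°, so u = (cos -19.0°, sin -19.0°) = (0.94552, -0.32557) and n = (−sin -19.0°, cos -19.0°) = (0.32557, 0.94552). C is at the origin and P lies 62.6 along u from C, so P = 62.6·u = (59.189, -20.381). Tangency of A1 to both parallel lines with radius 13.3 puts W and J at C ± 13.3·n: W = (4.3301, 12.575), J = (-4.3301, -12.575). Equal radii place G and U the same way about P: G = P + 13.3·n = (63.520, -7.8052), U = P − 13.3·n = (54.859, -32.956). Then |CG| = |G − C| = 63.997.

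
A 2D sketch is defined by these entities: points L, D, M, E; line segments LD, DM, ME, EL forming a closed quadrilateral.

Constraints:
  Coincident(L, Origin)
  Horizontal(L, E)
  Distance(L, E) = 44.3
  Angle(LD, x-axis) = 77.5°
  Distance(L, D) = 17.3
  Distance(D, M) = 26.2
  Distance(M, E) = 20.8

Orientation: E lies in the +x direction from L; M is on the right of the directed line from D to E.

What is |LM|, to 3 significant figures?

23.5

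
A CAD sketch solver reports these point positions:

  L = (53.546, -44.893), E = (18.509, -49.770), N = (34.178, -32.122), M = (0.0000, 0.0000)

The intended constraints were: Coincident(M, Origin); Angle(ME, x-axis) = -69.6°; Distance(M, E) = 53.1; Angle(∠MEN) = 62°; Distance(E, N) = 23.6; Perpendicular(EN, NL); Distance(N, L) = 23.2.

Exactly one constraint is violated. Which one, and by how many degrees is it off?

Perpendicular(EN, NL) — off by 8.20°.

M = (0.00, 0.00) ✓; ME at -69.60° ✓; |ME| = 53.10 ✓; ∠MEN = 62.00° ✓; |EN| = 23.60 ✓; ∠(EN, NL) = 81.80° ✗; |NL| = 23.20 ✓.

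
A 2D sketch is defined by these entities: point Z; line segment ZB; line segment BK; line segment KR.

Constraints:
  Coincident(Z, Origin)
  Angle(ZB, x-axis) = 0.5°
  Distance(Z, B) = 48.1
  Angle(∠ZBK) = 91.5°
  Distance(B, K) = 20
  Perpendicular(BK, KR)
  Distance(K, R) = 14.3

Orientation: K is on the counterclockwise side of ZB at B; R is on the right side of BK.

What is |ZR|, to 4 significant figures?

65.91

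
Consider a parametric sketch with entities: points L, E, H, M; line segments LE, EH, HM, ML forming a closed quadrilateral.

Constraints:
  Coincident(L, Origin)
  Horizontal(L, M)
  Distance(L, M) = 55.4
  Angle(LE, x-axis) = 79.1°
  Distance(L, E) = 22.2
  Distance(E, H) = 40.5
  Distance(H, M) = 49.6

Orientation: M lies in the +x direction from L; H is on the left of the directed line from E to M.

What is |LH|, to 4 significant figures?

58.81

Checks: L.y = 0.00, M.y = 0.00 ✓; |EH| = 40.50 ✓; |HM| = 49.60 ✓.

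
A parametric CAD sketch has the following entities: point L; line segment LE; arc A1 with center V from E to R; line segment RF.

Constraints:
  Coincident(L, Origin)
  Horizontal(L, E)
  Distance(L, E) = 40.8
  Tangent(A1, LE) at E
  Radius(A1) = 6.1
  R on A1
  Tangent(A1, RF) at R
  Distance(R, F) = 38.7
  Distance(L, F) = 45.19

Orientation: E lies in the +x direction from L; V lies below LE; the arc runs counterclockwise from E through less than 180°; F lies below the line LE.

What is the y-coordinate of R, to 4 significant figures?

-3.891

Checks: |VE| = 6.100 ✓; |VR| = 6.100 ✓; ∠(VR, RF) = 90.00° ✓; |RF| = 38.70 ✓; |LF| = 45.19 ✓.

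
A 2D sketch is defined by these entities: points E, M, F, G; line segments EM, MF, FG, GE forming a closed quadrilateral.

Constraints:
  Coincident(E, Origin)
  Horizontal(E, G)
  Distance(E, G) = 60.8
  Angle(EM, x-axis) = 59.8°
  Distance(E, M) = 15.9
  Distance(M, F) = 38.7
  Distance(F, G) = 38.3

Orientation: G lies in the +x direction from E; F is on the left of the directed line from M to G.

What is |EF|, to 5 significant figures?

53.089

E is at the origin; EG is horizontal with |EG| = 60.8 and G in +x, so G = (60.8, 0). EM runs at 59.8° with |EM| = 15.9, so M = (7.9980, 13.742). F is determined by |MF| = 38.7 and |FG| = 38.3 together: it lies at the intersection of circle(M, 38.7) and circle(G, 38.3). With |MG| = 54.561, the foot of the radical line on MG is 27.563 from M and the perpendicular offset is √(38.7² − 27.563²) = 27.166. Taking the left-of-MG solution: F = (41.514, 33.090).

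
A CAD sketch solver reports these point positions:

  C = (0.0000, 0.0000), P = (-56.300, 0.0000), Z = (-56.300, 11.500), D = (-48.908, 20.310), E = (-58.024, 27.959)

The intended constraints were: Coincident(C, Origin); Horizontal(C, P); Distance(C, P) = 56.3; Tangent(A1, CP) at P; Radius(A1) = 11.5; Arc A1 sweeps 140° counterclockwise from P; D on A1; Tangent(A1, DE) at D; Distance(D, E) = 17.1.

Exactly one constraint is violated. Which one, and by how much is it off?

Distance(D, E) = 17.1 — off by 5.20.

C = (0.00, 0.00) ✓; C.y = 0.00, P.y = 0.00 ✓; |CP| = 56.30 ✓; ∠(ZP, PC) = 90.00° ✓; |ZP| = 11.50 ✓; bearing(Z→D) − bearing(Z→P) = 140.0° ✓; |ZD| = 11.50 ✓; ∠(ZD, DE) = 90.00° ✓; |DE| = 11.90 ✗.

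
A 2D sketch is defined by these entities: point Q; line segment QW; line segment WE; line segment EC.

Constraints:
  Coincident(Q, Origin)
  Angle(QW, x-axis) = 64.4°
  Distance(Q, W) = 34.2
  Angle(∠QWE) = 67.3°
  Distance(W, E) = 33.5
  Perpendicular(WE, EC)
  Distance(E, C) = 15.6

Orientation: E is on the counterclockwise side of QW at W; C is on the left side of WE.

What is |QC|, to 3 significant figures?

25.8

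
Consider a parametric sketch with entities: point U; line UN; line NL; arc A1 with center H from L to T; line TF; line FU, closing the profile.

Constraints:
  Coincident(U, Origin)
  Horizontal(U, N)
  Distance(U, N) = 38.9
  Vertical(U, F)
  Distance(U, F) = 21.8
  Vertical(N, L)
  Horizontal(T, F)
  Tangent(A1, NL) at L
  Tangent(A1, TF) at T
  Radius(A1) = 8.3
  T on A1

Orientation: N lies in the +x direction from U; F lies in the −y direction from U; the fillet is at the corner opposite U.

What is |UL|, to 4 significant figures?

41.18

U is at the origin; UN is horizontal with |UN| = 38.9 and N on the +x side, so N = (38.90, 0.000). U and F share the same x with |UF| = 21.8 and F on the −y side, so F = (0.000, -21.80). The virtual corner opposite U is at (38.90, -21.80). Since A1 is tangent to NL there, HL ⟂ NL and since A1 is tangent to TF there, HT ⟂ TF, with radius 8.3, so the center H sits 8.3 in from both sides at H = (30.60, -13.50). That places the tangent points at L = (38.90, -13.50) on NL and T = (30.60, -21.80) on TF. Then |UL| = |L − U| = 41.18.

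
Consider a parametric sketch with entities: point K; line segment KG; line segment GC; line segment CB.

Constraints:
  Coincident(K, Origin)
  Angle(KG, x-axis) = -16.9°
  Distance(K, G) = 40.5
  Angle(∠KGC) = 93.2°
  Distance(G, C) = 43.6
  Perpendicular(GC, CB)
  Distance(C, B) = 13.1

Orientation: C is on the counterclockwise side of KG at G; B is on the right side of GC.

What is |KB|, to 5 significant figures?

70.494

K is at the origin; KG runs at -16.9° with length 40.5, so G = 40.5·(cos -16.9°, sin -16.9°) = (38.751, -11.773). ∠KGC = 93.2°, so GC runs at -16.9° + (180° − 93.2°) = 69.900° from the x-axis; with |GC| = 43.6, C = G + 43.6·(cos 69.900°, sin 69.900°) = (53.735, 29.171). The perpendicularity gives CB at right angles to GC; with |CB| = 13.1 on the right of GC, B = C + 13.1·(0.93909, -0.34366) = (66.037, 24.669). Then |KB| = |B − K| = 70.494.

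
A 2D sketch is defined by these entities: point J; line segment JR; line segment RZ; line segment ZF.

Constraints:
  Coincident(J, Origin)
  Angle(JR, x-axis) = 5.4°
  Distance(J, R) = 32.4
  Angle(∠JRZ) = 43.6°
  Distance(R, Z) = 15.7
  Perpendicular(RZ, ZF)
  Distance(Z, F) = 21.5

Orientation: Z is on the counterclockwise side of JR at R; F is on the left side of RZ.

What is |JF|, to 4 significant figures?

7.809

∠JRZ = 43.6°, so RZ runs at 5.4° + (180° − 43.6°) = 141.8° from the x-axis; with |RZ| = 15.7, Z = R + 15.7·(cos 141.8°, sin 141.8°) = (19.92, 12.76). RZ is perpendicular to ZF; with |ZF| = 21.5 on the left of RZ, F = Z + 21.5·(-0.6184, -0.7859) = (6.622, -4.138). Then |JF| = |F − J| = 7.809.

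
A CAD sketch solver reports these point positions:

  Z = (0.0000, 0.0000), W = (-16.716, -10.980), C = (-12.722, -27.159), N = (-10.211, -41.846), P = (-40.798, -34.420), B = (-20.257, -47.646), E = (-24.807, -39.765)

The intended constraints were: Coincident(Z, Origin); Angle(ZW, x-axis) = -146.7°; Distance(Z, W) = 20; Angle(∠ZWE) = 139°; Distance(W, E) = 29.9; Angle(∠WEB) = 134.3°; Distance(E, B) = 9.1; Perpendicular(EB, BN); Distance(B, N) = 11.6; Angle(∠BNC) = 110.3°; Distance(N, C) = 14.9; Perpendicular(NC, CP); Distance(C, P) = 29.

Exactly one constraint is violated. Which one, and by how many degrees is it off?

Perpendicular(NC, CP) — off by 4.80°.

Z = (0.00, 0.00) ✓; ZW at -146.7° ✓; |ZW| = 20.00 ✓; ∠ZWE = 139.0° ✓; |WE| = 29.90 ✓; ∠WEB = 134.3° ✓; |EB| = 9.100 ✓; ∠(EB, BN) = 90.00° ✓; |BN| = 11.60 ✓; ∠BNC = 110.3° ✓; |NC| = 14.90 ✓; ∠(NC, CP) = 94.80° ✗; |CP| = 29.00 ✓.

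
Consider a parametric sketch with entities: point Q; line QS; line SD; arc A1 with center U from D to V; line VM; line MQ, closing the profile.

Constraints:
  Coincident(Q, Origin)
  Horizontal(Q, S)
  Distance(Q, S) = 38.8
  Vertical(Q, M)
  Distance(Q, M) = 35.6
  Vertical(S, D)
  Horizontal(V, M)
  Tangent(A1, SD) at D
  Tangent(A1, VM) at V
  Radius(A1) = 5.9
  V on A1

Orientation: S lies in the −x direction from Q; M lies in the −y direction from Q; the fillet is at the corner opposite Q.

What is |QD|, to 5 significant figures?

48.862

Q is at the origin; QS is horizontal with |QS| = 38.8 and S on the −x side, so S = (-38.800, 0.0000). Q and M share the same x with |QM| = 35.6 and M on the −y side, so M = (0.0000, -35.600). The virtual corner opposite Q is at (-38.800, -35.600). Tangency of A1 to SD means the radius UD is perpendicular to SD and since A1 is tangent to VM there, UV ⟂ VM, with radius 5.9, so the center U sits 5.9 in from both sides at U = (-32.900, -29.700). That places the tangent points at D = (-38.800, -29.700) on SD and V = (-32.900, -35.600) on VM. Then |QD| = |D − Q| = 48.862.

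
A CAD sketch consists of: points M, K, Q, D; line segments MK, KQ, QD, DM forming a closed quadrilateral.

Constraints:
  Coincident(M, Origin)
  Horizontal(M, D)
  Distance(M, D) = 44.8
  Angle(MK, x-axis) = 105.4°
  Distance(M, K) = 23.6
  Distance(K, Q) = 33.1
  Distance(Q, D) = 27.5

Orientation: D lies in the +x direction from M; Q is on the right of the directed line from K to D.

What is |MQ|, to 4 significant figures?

17.31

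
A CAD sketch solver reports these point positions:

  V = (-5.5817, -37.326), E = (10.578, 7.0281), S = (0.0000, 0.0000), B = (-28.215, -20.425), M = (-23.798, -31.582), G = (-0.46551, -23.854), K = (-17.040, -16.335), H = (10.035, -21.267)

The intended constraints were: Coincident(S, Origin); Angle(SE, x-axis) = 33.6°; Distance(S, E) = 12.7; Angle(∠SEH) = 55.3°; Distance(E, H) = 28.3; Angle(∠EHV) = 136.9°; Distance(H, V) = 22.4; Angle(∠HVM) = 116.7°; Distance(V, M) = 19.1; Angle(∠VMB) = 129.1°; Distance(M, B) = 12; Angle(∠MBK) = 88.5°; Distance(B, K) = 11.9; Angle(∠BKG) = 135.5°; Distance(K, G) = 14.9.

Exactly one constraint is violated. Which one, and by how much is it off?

Distance(K, G) = 14.9 — off by 3.30.

S = (0.00, 0.00) ✓; SE at 33.60° ✓; |SE| = 12.70 ✓; ∠SEH = 55.30° ✓; |EH| = 28.30 ✓; ∠EHV = 136.9° ✓; |HV| = 22.40 ✓; ∠HVM = 116.7° ✓; |VM| = 19.10 ✓; ∠VMB = 129.1° ✓; |MB| = 12.00 ✓; ∠MBK = 88.50° ✓; |BK| = 11.90 ✓; ∠BKG = 135.5° ✓; |KG| = 18.20 ✗.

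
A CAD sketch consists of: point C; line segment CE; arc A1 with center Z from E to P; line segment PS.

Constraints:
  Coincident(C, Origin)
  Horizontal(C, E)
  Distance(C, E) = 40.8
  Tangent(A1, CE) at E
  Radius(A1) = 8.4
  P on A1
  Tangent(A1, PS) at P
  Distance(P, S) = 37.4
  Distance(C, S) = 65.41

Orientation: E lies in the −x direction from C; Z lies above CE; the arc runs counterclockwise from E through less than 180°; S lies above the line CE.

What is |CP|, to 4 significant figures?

34.85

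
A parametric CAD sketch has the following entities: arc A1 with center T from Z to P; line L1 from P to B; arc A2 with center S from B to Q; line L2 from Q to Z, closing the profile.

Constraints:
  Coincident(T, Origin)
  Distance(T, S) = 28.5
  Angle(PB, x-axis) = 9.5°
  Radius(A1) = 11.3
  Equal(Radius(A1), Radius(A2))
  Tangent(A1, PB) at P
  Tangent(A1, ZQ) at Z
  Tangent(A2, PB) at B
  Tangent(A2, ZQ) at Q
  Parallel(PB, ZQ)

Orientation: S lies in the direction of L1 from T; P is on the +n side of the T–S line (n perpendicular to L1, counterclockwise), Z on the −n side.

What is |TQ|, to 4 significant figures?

30.66

Tangency of A1 to both parallel lines with radius 11.3 puts P and Z at T ± 11.3·n: P = (-1.865, 11.15), Z = (1.865, -11.15). Equal radii place B and Q the same way about S: B = S + 11.3·n = (26.24, 15.85), Q = S − 11.3·n = (29.97, -6.441). Then |TQ| = |Q − T| = 30.66.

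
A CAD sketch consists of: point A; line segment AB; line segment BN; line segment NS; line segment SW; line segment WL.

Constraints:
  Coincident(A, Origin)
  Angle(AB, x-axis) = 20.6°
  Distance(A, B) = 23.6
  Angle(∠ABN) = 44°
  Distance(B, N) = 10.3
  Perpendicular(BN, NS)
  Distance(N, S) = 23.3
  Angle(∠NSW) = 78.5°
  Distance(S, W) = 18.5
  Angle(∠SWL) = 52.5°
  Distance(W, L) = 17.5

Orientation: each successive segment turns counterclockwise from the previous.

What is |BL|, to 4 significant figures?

9.749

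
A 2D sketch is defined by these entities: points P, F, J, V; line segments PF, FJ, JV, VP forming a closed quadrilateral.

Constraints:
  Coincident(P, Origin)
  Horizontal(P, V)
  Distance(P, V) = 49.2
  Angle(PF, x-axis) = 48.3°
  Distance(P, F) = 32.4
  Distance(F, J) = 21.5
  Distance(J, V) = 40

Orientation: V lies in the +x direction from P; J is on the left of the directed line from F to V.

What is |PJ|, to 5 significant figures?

53.798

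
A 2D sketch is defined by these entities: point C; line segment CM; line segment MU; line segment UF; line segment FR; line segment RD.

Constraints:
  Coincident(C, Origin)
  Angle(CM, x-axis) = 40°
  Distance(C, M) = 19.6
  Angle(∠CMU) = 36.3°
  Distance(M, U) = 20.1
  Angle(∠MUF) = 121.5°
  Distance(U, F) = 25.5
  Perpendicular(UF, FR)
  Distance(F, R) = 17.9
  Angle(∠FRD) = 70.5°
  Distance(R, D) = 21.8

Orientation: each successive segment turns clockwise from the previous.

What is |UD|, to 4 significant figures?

11.72

C is at the origin; CM runs at 40.0° with length 19.6, so M = (15.01, 12.60). ∠CMU = 36.3° gives MU at -103.7° from the x-axis; with |MU| = 20.1, U = (10.25, -6.930). ∠MUF = 121.5° gives UF at -162.2° from the x-axis; with |UF| = 25.5, F = (-14.03, -14.72). UF ⟂ FR, so FR runs at 107.8°; with |FR| = 17.9, R = (-19.50, 2.318). ∠FRD = 70.5° gives RD at -1.700° from the x-axis; with |RD| = 21.8, D = (2.293, 1.672). Then |UD| = |D − U| = 11.72.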